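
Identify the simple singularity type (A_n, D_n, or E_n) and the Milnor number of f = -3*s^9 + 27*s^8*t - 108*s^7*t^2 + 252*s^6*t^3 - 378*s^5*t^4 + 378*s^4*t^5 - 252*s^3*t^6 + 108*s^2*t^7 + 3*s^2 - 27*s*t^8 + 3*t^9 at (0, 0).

The Hessian of f at 0 has rank 1. Corank 1: A-series; mu = 8 gives A_8.

Type A8, Milnor number mu = 8.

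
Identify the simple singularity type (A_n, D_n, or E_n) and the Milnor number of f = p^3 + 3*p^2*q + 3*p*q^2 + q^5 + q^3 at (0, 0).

The Hessian of f at 0 is [[0, 0], [0, 0]] with rank 0, so corank 2. A Groebner basis of the Jacobian ideal J(f) in C{p,q} is {q^4, p^2 + 2*p*q + q^2}; counting standard monomials gives mu = 8. Corank 2; j^3 = (p + q)^3 is a perfect cube, so E-series; the 5-jet and mu = 8 give E_8.

Type E_8, Milnor number mu = 8.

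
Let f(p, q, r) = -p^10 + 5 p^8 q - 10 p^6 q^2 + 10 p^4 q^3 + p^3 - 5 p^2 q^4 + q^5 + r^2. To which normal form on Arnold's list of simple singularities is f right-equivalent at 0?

E_8

The Hessian of f at 0 is [[0, 0, 0], [0, 0, 0], [0, 0, 2]] with rank 1, so corank 2. A Groebner basis of the Jacobian ideal J(f) in C{p,q,r} is {q^4, p^2, r}; counting standard monomials gives mu = 8. Corank 2; j^3 = p^3 is a perfect cube, so E-series; the 5-jet and mu = 8 give E_8.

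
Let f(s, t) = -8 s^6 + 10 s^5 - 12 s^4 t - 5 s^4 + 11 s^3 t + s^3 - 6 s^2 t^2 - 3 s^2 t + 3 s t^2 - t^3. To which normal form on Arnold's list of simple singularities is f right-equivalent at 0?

E_{7}

The Hessian of f at 0 has rank 0. Corank 2; j^3 = (s - t)^3 is a perfect cube, so E-series; the 4-jet and mu = 7 give E_7.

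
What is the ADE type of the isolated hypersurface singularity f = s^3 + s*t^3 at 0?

E_{7}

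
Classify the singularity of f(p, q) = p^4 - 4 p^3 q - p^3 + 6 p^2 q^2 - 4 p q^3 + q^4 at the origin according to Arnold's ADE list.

E6

The Hessian of f at 0 is [[0, 0], [0, 0]] with rank 0, so corank 2. A Groebner basis of the Jacobian ideal J(f) in C{p,q} is {q^4, p*q^2 - q^3/3, p^2}; counting standard monomials gives mu = 6. Corank 2; j^3 = -p^3 is a perfect cube, so E-series; the 4-jet and mu = 6 give E_6.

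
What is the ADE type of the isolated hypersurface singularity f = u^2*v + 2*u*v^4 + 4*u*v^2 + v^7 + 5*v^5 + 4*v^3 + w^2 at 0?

D6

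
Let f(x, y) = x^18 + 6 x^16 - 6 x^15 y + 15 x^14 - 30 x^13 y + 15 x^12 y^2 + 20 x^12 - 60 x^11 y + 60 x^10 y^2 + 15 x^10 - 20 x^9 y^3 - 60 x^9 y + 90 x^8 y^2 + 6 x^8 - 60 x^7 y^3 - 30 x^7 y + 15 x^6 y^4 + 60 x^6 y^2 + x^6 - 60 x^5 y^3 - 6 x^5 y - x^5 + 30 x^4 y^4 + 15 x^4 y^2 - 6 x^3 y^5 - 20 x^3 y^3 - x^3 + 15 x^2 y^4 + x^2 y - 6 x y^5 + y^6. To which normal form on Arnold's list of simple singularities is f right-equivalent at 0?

The Hessian of f at 0 is [[0, 0], [0, 0]] with rank 0, so corank 2. A Groebner basis of the Jacobian ideal J(f) in C{x,y} is {x*y/6 + y^5, x*y^2, x^2 - x*y}; counting standard monomials gives mu = 7. Corank 2; j^3 = -x^2*(x - y) has shape L^2 M (L != M), so D-series; mu = 7 gives D_7.

D_{7}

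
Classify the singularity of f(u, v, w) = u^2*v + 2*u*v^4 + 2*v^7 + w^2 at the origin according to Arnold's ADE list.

D_8

The Hessian of f at 0 is [[0, 0, 0], [0, 0, 0], [0, 0, 2]] with rank 1, so corank 2. A Groebner basis of the Jacobian ideal J(f) in C{u,v,w} is {-u^2/6 + u*v^3, u*v + v^4, u^3, u^2*v, w}; counting standard monomials gives mu = 8. Corank 2; j^3 = u^2*v has shape L^2 M (L != M), so D-series; mu = 8 gives D_8.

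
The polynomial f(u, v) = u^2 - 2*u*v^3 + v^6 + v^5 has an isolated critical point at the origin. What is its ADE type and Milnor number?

The Hessian of f at 0 is [[2, 0], [0, 0]] with rank 1, so corank 1. A Groebner basis of the Jacobian ideal J(f) in C{u,v} is {-u + v^3, u^2, u*v}; counting standard monomials gives mu = 4. Corank 1: A-series; mu = 4 gives A_4.

Type A_4, Milnor number mu = 4.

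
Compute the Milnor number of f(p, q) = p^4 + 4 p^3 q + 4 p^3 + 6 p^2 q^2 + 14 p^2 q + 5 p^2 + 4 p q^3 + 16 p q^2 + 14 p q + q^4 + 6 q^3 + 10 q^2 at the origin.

The Hessian of f at 0 is [[10, 14], [14, 20]] with rank 2, so corank 0. A Groebner basis of the Jacobian ideal J(f) in C{p,q} is {p, q}; counting standard monomials gives mu = 1. Corank 0: nondegenerate Morse point, so A_1.

1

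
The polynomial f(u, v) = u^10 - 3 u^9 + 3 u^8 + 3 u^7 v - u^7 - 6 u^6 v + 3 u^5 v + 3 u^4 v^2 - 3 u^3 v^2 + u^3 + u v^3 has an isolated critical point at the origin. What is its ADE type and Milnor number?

The Hessian of f at 0 has rank 0. Corank 2; j^3 = u^3 is a perfect cube, so E-series; the 4-jet and mu = 7 give E_7.

Type E_{7}, Milnor number mu = 7.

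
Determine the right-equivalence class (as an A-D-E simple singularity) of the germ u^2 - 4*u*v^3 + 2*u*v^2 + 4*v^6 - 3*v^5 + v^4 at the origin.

A_4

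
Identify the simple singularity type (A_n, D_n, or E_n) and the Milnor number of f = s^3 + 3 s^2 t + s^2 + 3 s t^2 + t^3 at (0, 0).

The Hessian of f at 0 has rank 1. Corank 1: A-series; mu = 2 gives A_2.

Type A2, Milnor number mu = 2.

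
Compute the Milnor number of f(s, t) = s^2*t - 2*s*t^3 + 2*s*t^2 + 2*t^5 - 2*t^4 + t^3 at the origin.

6

The Hessian of f at 0 has rank 0. Corank 2; j^3 = t*(s + t)^2 has shape L^2 M (L != M), so D-series; mu = 6 gives D_6.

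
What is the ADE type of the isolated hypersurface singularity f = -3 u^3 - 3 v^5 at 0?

The Hessian of f at 0 is [[0, 0], [0, 0]] with rank 0, so corank 2. A Groebner basis of the Jacobian ideal J(f) in C{u,v} is {v^4, u^2}; counting standard monomials gives mu = 8. Corank 2; j^3 = -3*u^3 is a perfect cube, so E-series; the 5-jet and mu = 8 give E_8.

E_8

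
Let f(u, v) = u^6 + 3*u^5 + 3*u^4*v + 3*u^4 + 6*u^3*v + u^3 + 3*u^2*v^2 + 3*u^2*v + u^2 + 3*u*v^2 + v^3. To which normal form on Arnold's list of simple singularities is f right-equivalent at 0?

A_{2}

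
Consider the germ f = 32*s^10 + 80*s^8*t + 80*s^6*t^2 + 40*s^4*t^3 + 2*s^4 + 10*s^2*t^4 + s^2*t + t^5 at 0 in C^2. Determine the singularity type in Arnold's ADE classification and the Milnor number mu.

The Hessian of f at 0 has rank 0. Corank 2; j^3 = s^2*t has shape L^2 M (L != M), so D-series; mu = 6 gives D_6.

Type D_{6}, Milnor number mu = 6.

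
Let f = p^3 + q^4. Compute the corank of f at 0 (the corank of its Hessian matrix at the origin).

2

Hessian at 0 has rank 0.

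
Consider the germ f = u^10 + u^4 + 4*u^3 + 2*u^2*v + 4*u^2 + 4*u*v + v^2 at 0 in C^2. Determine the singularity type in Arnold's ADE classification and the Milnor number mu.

The Hessian of f at 0 has rank 1. Corank 1: A-series; mu = 9 gives A_9.

Type A_9, Milnor number mu = 9.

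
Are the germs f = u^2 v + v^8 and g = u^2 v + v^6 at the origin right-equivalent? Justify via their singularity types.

No.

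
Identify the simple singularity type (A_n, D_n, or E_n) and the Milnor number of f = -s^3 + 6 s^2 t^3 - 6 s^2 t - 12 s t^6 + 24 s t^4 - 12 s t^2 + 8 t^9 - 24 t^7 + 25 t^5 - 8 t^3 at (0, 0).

Type E_8, Milnor number mu = 8.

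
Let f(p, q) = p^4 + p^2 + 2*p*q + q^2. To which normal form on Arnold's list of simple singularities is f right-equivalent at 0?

The Hessian of f at 0 has rank 1. Corank 1: A-series; mu = 3 gives A_3.

A3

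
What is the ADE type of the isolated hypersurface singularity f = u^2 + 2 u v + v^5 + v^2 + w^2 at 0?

A4

The Hessian of f at 0 has rank 2. Corank 1: A-series; mu = 4 gives A_4.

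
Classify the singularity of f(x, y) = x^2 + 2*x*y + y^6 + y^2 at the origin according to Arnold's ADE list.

A_{5}

The Hessian of f at 0 has rank 1. Corank 1: A-series; mu = 5 gives A_5.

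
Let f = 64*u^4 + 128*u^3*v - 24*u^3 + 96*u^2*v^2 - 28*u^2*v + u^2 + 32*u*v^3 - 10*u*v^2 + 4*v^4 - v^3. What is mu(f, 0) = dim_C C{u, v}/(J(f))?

2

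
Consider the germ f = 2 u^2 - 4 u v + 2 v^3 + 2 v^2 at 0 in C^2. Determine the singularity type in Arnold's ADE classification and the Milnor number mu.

Type A_{2}, Milnor number mu = 2.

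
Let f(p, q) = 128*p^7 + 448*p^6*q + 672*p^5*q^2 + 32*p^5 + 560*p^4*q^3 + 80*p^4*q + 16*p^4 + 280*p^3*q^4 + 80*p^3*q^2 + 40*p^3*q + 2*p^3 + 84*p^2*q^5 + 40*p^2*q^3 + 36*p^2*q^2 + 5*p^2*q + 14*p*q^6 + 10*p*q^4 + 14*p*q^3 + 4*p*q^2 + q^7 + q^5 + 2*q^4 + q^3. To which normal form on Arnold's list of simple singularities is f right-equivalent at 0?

D8

The Hessian of f at 0 is [[0, 0], [0, 0]] with rank 0, so corank 2. A Groebner basis of the Jacobian ideal J(f) in C{p,q} is {-37*p^2/34 + p*q^3 - 25*p*q^2/34 - 171*p*q/68 - 73*q^3/68 - 97*q^2/68, 26*p^2/17 + 7*p*q^2/17 + 61*p*q/17 + q^4 + 16*q^3/17 + 35*q^2/17, p^3 + 19*p^2/34 - 57*p*q^2/34 + 63*p*q/68 - 59*q^3/68 + 25*q^2/68, p^2*q - 7*p^2/34 + 55*p*q^2/34 - 25*p*q/68 + 45*q^3/68 - 11*q^2/68}; counting standard monomials gives mu = 8. Corank 2; j^3 = (p + q)^2*(2*p + q) has shape L^2 M (L != M), so D-series; mu = 8 gives D_8.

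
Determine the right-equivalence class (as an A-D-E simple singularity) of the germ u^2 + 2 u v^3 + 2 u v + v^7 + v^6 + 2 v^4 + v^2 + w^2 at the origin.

A_6

The Hessian of f at 0 has rank 2. Corank 1: A-series; mu = 6 gives A_6.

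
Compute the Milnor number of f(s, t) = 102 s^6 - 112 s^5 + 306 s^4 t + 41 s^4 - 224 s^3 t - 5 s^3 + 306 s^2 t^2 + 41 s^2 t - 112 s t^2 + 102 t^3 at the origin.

4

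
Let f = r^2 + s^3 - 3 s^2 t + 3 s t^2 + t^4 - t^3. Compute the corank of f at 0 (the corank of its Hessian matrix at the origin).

2

Hessian at 0 has rank 1.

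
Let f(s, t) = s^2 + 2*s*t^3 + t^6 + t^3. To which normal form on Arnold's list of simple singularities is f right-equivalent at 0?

The Hessian of f at 0 has rank 1. Corank 1: A-series; mu = 2 gives A_2.

A_2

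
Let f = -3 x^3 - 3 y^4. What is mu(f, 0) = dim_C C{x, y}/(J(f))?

6

The Hessian of f at 0 has rank 0. Corank 2; j^3 = -3*x^3 is a perfect cube, so E-series; the 4-jet and mu = 6 give E_6.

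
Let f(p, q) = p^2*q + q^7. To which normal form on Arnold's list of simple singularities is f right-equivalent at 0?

The Hessian of f at 0 has rank 0. Corank 2; j^3 = p^2*q has shape L^2 M (L != M), so D-series; mu = 8 gives D_8.

D_8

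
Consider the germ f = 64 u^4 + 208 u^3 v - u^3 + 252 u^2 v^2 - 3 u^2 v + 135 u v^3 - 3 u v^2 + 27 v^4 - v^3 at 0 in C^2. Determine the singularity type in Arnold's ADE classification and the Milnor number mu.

Type E7, Milnor number mu = 7.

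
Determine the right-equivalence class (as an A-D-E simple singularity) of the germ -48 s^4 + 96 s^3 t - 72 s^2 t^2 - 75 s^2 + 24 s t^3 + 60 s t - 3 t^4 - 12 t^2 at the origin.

A3

The Hessian of f at 0 is [[-150, 60], [60, -24]] with rank 1, so corank 1. A Groebner basis of the Jacobian ideal J(f) in C{s,t} is {t^3, s - 2*t/5}; counting standard monomials gives mu = 3. Corank 1: A-series; mu = 3 gives A_3.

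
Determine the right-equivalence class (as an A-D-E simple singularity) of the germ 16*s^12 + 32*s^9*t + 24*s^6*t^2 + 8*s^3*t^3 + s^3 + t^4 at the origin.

The Hessian of f at 0 has rank 0. Corank 2; j^3 = s^3 is a perfect cube, so E-series; the 4-jet and mu = 6 give E_6.

E6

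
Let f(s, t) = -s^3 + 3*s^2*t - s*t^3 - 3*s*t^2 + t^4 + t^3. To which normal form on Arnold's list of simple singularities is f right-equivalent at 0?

E7

The Hessian of f at 0 has rank 0. Corank 2; j^3 = -(s - t)^3 is a perfect cube, so E-series; the 4-jet and mu = 7 give E_7.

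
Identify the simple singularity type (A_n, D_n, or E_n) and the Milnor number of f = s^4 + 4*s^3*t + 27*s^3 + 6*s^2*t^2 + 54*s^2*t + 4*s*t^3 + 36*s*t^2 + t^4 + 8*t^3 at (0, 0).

Type E6, Milnor number mu = 6.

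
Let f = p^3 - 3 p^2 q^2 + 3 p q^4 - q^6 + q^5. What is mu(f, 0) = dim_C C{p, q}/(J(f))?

The Hessian of f at 0 has rank 0. Corank 2; j^3 = p^3 is a perfect cube, so E-series; the 5-jet and mu = 8 give E_8.

8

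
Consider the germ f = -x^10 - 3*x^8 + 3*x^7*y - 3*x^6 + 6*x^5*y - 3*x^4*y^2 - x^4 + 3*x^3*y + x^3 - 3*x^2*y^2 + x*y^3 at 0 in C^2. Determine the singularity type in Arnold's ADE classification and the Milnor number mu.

The Hessian of f at 0 has rank 0. Corank 2; j^3 = x^3 is a perfect cube, so E-series; the 4-jet and mu = 7 give E_7.

Type E7, Milnor number mu = 7.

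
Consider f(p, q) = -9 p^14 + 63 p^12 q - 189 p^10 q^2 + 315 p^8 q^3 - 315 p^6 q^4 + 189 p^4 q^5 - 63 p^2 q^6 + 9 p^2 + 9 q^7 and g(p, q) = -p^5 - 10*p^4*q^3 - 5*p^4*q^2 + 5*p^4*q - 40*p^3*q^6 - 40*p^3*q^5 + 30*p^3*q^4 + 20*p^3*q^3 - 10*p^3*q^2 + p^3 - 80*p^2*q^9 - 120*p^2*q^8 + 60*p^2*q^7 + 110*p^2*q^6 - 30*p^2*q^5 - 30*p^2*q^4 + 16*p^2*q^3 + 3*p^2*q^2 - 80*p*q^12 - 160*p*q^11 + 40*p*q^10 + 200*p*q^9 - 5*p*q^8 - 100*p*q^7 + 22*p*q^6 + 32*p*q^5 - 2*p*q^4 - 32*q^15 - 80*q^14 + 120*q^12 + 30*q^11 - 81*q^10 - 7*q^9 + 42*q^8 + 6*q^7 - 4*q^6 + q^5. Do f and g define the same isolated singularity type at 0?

No.

The Hessian of f at 0 has rank 1. Corank 1: A-series; mu = 6 gives A_6. The Hessian of g at 0 has rank 0. Corank 2; j^3 = p^3 is a perfect cube, so E-series; the 5-jet and mu = 8 give E_8. f is A_6 but g is E_8, hence not right-equivalent.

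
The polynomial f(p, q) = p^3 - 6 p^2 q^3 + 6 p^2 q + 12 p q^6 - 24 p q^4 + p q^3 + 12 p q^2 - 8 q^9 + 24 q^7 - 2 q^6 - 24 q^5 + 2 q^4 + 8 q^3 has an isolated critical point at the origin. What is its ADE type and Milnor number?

The Hessian of f at 0 is [[0, 0], [0, 0]] with rank 0, so corank 2. A Groebner basis of the Jacobian ideal J(f) in C{p,q} is {p^3 + 6*p^2*q + 48*p^2 + 192*p*q + 192*q^2, -6*p^2 + p*q^2 - 24*p*q - 24*q^2, 3*p^2 + 12*p*q + q^3 + 12*q^2}; counting standard monomials gives mu = 7. Corank 2; j^3 = (p + 2*q)^3 is a perfect cube, so E-series; the 4-jet and mu = 7 give E_7.

Type E7, Milnor number mu = 7.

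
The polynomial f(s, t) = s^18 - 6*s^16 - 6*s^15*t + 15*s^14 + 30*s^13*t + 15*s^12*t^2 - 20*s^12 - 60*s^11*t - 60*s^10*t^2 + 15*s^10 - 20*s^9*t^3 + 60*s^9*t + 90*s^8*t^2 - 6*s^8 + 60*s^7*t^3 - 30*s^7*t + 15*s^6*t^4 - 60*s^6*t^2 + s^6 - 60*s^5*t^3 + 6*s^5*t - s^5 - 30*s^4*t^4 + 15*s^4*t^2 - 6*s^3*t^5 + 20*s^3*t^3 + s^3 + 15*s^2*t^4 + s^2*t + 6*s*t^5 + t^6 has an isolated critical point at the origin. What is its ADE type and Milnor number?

Type D_7, Milnor number mu = 7.

The Hessian of f at 0 has rank 0. Corank 2; j^3 = s^2*(s + t) has shape L^2 M (L != M), so D-series; mu = 7 gives D_7.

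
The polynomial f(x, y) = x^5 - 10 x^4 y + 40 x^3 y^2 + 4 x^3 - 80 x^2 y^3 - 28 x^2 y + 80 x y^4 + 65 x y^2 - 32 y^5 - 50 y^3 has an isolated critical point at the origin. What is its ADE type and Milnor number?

Type D_{6}, Milnor number mu = 6.

The Hessian of f at 0 is [[0, 0], [0, 0]] with rank 0, so corank 2. A Groebner basis of the Jacobian ideal J(f) in C{x,y} is {-32*x*y/5 + y^4 + 16*y^2, x*y^2 - 5*y^3/2, x^2 - 9*x*y/2 + 5*y^2}; counting standard monomials gives mu = 6. Corank 2; j^3 = (x - 2*y)*(2*x - 5*y)^2 has shape L^2 M (L != M), so D-series; mu = 6 gives D_6.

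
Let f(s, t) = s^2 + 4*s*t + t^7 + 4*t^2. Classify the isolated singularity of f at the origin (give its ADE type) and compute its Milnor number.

The Hessian of f at 0 has rank 1. Corank 1: A-series; mu = 6 gives A_6.

Type A_6, Milnor number mu = 6.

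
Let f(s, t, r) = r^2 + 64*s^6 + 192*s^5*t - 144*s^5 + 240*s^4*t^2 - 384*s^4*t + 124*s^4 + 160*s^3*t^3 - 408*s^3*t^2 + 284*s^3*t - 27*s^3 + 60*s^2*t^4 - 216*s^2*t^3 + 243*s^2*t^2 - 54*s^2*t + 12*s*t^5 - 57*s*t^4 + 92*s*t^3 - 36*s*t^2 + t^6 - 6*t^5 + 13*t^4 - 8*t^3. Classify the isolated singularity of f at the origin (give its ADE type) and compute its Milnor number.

Type E_{6}, Milnor number mu = 6.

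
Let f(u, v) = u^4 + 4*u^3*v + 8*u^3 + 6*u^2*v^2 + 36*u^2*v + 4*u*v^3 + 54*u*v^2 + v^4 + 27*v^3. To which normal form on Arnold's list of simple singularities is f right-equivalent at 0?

E_6

The Hessian of f at 0 is [[0, 0], [0, 0]] with rank 0, so corank 2. A Groebner basis of the Jacobian ideal J(f) in C{u,v} is {v^4, u*v^2 + 4*v^3/3, u^2 + 3*u*v + 9*v^2/4}; counting standard monomials gives mu = 6. Corank 2; j^3 = (2*u + 3*v)^3 is a perfect cube, so E-series; the 4-jet and mu = 6 give E_6.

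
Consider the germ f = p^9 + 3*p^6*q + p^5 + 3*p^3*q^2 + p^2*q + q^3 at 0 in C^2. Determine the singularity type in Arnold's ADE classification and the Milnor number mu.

Type D_{4}, Milnor number mu = 4.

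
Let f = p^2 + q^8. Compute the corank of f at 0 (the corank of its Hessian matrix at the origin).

1

Hessian at 0 has rank 1.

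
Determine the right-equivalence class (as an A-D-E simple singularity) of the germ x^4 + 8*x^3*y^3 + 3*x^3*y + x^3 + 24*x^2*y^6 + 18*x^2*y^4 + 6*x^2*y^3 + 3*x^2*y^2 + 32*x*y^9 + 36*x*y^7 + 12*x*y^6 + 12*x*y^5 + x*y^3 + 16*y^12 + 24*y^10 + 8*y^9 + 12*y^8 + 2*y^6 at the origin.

E7

The Hessian of f at 0 is [[0, 0], [0, 0]] with rank 0, so corank 2. A Groebner basis of the Jacobian ideal J(f) in C{x,y} is {3*x^2 + y^4 + y^3, x^3, x^2*y - x^2 - y^3/3, 2*x^2 + x*y^2 + 2*y^3/3}; counting standard monomials gives mu = 7. Corank 2; j^3 = x^3 is a perfect cube, so E-series; the 4-jet and mu = 7 give E_7.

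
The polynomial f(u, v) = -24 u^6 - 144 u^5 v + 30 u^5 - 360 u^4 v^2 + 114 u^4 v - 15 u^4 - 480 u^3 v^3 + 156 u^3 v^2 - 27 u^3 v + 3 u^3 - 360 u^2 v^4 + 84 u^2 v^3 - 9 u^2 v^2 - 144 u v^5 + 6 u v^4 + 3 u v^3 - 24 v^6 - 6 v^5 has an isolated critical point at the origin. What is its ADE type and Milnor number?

Type E_{7}, Milnor number mu = 7.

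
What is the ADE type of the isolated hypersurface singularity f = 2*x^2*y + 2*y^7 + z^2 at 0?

The Hessian of f at 0 has rank 1. Corank 2; j^3 = 2*x^2*y has shape L^2 M (L != M), so D-series; mu = 8 gives D_8.

D_8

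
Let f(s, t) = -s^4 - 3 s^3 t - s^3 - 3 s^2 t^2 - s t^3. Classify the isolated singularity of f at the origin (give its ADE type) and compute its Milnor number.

Type E_{7}, Milnor number mu = 7.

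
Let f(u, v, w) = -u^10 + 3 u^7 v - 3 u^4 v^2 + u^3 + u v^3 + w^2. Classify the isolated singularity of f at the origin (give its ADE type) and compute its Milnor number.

Type E_{7}, Milnor number mu = 7.

The Hessian of f at 0 has rank 1. Corank 2; j^3 = u^3 is a perfect cube, so E-series; the 4-jet and mu = 7 give E_7.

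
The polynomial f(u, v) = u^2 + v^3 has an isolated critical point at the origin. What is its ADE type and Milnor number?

Type A_{2}, Milnor number mu = 2.

The Hessian of f at 0 has rank 1. Corank 1: A-series; mu = 2 gives A_2.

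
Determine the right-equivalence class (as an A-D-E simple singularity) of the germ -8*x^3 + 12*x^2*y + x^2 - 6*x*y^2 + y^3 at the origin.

A2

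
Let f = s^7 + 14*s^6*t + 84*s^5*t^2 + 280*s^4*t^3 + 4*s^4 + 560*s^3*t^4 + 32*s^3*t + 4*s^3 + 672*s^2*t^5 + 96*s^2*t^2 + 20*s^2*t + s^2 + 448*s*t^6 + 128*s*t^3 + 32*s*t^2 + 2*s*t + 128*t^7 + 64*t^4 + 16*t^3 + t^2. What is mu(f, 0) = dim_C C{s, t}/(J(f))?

6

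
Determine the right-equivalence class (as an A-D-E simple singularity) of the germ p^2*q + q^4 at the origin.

The Hessian of f at 0 is [[0, 0], [0, 0]] with rank 0, so corank 2. A Groebner basis of the Jacobian ideal J(f) in C{p,q} is {p^3, p^2/4 + q^3, p*q}; counting standard monomials gives mu = 5. Corank 2; j^3 = p^2*q has shape L^2 M (L != M), so D-series; mu = 5 gives D_5.

D_{5}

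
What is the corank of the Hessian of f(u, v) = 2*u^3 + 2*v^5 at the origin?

The Hessian at 0 is [[0, 0], [0, 0]] of rank 0; hence corank 2.

2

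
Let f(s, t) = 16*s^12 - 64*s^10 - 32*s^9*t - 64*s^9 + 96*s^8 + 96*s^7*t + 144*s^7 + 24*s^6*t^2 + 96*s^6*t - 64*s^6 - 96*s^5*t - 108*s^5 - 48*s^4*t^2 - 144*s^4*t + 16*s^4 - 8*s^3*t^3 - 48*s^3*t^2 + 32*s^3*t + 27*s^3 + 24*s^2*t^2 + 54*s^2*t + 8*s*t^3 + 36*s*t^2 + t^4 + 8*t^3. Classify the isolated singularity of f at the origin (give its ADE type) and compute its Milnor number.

Type E_6, Milnor number mu = 6.

The Hessian of f at 0 has rank 0. Corank 2; j^3 = (3*s + 2*t)^3 is a perfect cube, so E-series; the 4-jet and mu = 6 give E_6.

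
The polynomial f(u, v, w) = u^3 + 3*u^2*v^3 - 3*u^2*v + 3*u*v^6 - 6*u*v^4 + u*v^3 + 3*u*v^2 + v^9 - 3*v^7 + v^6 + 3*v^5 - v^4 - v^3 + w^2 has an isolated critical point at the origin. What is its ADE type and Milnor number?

Type E_{7}, Milnor number mu = 7.

The Hessian of f at 0 is [[0, 0, 0], [0, 0, 0], [0, 0, 2]] with rank 1, so corank 2. A Groebner basis of the Jacobian ideal J(f) in C{u,v,w} is {u^3 - 3*u^2*v - 6*u^2 + 12*u*v - 6*v^2, 3*u^2 + u*v^2 - 6*u*v + 3*v^2, 3*u^2 - 6*u*v + v^3 + 3*v^2, w}; counting standard monomials gives mu = 7. Corank 2; j^3 = (u - v)^3 is a perfect cube, so E-series; the 4-jet and mu = 7 give E_7.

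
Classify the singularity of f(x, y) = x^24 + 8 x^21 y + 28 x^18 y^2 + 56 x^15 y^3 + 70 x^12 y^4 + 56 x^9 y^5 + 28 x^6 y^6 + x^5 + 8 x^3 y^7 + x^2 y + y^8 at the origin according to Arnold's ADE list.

The Hessian of f at 0 has rank 0. Corank 2; j^3 = x^2*y has shape L^2 M (L != M), so D-series; mu = 9 gives D_9.

D9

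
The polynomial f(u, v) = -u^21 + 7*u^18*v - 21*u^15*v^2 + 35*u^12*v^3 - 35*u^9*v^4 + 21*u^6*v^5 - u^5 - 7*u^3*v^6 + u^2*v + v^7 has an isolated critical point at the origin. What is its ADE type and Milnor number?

Type D_8, Milnor number mu = 8.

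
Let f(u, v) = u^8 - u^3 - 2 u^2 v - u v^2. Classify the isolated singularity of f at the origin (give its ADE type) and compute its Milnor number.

The Hessian of f at 0 has rank 0. Corank 2; j^3 = -u*(u + v)^2 has shape L^2 M (L != M), so D-series; mu = 9 gives D_9.

Type D_{9}, Milnor number mu = 9.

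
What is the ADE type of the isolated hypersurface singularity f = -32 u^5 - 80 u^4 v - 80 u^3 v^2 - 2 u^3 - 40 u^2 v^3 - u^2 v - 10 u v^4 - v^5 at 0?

The Hessian of f at 0 has rank 0. Corank 2; j^3 = -u^2*(2*u + v) has shape L^2 M (L != M), so D-series; mu = 6 gives D_6.

D_6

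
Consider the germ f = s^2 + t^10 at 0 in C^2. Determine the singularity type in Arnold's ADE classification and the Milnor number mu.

Type A_9, Milnor number mu = 9.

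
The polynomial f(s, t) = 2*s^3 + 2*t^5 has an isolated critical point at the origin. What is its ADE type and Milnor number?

Type E8, Milnor number mu = 8.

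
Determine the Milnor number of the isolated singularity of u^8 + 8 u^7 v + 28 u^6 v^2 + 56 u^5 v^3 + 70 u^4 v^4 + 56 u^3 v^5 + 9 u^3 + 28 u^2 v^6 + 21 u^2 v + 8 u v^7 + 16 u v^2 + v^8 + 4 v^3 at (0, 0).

9

The Hessian of f at 0 is [[0, 0], [0, 0]] with rank 0, so corank 2. A Groebner basis of the Jacobian ideal J(f) in C{u,v} is {-6561*u*v/8 + v^7 - 2187*v^2/4, u*v^2 + 2*v^3/3, u^2 + 5*u*v/3 + 2*v^2/3}; counting standard monomials gives mu = 9. Corank 2; j^3 = (u + v)*(3*u + 2*v)^2 has shape L^2 M (L != M), so D-series; mu = 9 gives D_9.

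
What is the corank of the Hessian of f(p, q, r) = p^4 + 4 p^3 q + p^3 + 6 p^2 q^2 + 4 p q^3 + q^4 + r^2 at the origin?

Hessian at 0 has rank 1.

2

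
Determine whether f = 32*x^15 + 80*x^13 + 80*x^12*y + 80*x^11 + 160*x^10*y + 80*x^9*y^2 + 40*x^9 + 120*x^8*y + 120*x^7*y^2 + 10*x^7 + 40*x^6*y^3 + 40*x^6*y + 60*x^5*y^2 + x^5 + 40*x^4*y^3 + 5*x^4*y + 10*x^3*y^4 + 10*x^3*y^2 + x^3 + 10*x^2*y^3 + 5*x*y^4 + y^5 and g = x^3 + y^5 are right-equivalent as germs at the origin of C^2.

Yes.

The Hessian of f at 0 has rank 0. Corank 2; j^3 = x^3 is a perfect cube, so E-series; the 5-jet and mu = 8 give E_8. The Hessian of g at 0 has rank 0. Corank 2; j^3 = x^3 is a perfect cube, so E-series; the 5-jet and mu = 8 give E_8. Both have type E_8, hence right-equivalent.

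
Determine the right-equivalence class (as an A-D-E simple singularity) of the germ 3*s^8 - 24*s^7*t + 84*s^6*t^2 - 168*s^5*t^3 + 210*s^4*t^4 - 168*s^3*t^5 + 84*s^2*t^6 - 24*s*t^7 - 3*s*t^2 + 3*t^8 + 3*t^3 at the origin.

D_9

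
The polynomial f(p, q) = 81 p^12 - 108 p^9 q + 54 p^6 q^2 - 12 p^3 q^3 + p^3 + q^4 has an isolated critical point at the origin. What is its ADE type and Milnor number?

The Hessian of f at 0 is [[0, 0], [0, 0]] with rank 0, so corank 2. A Groebner basis of the Jacobian ideal J(f) in C{p,q} is {q^3, p^2}; counting standard monomials gives mu = 6. Corank 2; j^3 = p^3 is a perfect cube, so E-series; the 4-jet and mu = 6 give E_6.

Type E_{6}, Milnor number mu = 6.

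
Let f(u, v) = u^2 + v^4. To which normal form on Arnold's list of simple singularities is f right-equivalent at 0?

A3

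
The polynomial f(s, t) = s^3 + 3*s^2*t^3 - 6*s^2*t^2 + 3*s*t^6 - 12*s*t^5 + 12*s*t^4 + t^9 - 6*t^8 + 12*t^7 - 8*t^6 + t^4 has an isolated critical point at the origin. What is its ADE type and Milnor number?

Type E_6, Milnor number mu = 6.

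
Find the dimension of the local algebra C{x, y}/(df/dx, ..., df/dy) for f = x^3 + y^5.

8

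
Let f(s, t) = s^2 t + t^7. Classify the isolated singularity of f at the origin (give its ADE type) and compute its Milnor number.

Type D_{8}, Milnor number mu = 8.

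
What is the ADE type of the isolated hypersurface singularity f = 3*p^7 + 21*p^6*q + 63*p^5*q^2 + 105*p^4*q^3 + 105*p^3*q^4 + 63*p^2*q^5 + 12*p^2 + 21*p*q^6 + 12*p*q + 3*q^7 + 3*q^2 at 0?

A_{6}

The Hessian of f at 0 is [[24, 12], [12, 6]] with rank 1, so corank 1. A Groebner basis of the Jacobian ideal J(f) in C{p,q} is {q^6, p + q/2}; counting standard monomials gives mu = 6. Corank 1: A-series; mu = 6 gives A_6.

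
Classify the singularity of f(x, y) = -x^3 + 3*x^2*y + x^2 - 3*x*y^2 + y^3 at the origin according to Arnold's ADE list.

A2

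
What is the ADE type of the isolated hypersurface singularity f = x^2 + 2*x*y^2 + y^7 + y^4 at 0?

A_6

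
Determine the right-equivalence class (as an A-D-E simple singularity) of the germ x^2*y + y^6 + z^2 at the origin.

D_7

The Hessian of f at 0 is [[0, 0, 0], [0, 0, 0], [0, 0, 2]] with rank 1, so corank 2. A Groebner basis of the Jacobian ideal J(f) in C{x,y,z} is {x^2/6 + y^5, x^3, x*y, z}; counting standard monomials gives mu = 7. Corank 2; j^3 = x^2*y has shape L^2 M (L != M), so D-series; mu = 7 gives D_7.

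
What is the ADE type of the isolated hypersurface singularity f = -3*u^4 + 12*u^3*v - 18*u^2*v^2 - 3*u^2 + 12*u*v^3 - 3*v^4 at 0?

The Hessian of f at 0 is [[-6, 0], [0, 0]] with rank 1, so corank 1. A Groebner basis of the Jacobian ideal J(f) in C{u,v} is {v^3, u}; counting standard monomials gives mu = 3. Corank 1: A-series; mu = 3 gives A_3.

A_3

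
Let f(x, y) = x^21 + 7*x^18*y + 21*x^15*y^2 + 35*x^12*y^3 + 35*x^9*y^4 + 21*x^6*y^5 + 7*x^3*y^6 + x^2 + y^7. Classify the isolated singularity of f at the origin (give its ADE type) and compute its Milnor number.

Type A6, Milnor number mu = 6.

The Hessian of f at 0 is [[2, 0], [0, 0]] with rank 1, so corank 1. A Groebner basis of the Jacobian ideal J(f) in C{x,y} is {y^6, x}; counting standard monomials gives mu = 6. Corank 1: A-series; mu = 6 gives A_6.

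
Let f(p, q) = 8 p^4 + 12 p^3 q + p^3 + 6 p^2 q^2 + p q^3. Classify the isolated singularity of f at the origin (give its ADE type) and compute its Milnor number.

Type E_{7}, Milnor number mu = 7.

The Hessian of f at 0 has rank 0. Corank 2; j^3 = p^3 is a perfect cube, so E-series; the 4-jet and mu = 7 give E_7.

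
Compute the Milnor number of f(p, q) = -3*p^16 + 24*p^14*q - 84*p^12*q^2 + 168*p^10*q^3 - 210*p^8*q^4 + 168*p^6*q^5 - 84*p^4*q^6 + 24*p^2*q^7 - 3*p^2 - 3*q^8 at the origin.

7

The Hessian of f at 0 has rank 1. Corank 1: A-series; mu = 7 gives A_7.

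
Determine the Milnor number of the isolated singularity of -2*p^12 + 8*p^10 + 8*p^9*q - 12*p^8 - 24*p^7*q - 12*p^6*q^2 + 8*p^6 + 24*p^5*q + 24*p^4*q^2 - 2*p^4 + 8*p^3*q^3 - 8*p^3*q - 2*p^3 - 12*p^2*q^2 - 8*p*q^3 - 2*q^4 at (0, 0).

The Hessian of f at 0 has rank 0. Corank 2; j^3 = -2*p^3 is a perfect cube, so E-series; the 4-jet and mu = 6 give E_6.

6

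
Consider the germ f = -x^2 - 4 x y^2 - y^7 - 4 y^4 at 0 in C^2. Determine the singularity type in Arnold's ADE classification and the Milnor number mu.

Type A6, Milnor number mu = 6.

The Hessian of f at 0 is [[-2, 0], [0, 0]] with rank 1, so corank 1. A Groebner basis of the Jacobian ideal J(f) in C{x,y} is {x^3, x/2 + y^2}; counting standard monomials gives mu = 6. Corank 1: A-series; mu = 6 gives A_6.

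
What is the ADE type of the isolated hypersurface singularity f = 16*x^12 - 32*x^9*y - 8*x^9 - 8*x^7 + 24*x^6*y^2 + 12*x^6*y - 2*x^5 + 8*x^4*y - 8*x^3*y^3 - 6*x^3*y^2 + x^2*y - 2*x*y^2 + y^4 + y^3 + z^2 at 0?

D5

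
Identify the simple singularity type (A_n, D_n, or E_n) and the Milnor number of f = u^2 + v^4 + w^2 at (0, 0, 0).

Type A3, Milnor number mu = 3.

The Hessian of f at 0 is [[2, 0, 0], [0, 0, 0], [0, 0, 2]] with rank 2, so corank 1. A Groebner basis of the Jacobian ideal J(f) in C{u,v,w} is {v^3, u, w}; counting standard monomials gives mu = 3. Corank 1: A-series; mu = 3 gives A_3.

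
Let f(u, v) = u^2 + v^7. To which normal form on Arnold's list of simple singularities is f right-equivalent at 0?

The Hessian of f at 0 has rank 1. Corank 1: A-series; mu = 6 gives A_6.

A_6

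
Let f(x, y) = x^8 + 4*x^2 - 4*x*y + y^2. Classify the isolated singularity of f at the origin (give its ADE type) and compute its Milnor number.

Type A_7, Milnor number mu = 7.

The Hessian of f at 0 is [[8, -4], [-4, 2]] with rank 1, so corank 1. A Groebner basis of the Jacobian ideal J(f) in C{x,y} is {y^7, x - y/2}; counting standard monomials gives mu = 7. Corank 1: A-series; mu = 7 gives A_7.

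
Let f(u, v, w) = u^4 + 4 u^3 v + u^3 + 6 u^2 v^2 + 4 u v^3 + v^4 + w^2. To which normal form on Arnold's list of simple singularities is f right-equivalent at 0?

The Hessian of f at 0 is [[0, 0, 0], [0, 0, 0], [0, 0, 2]] with rank 1, so corank 2. A Groebner basis of the Jacobian ideal J(f) in C{u,v,w} is {v^4, u*v^2 + v^3/3, u^2, w}; counting standard monomials gives mu = 6. Corank 2; j^3 = u^3 is a perfect cube, so E-series; the 4-jet and mu = 6 give E_6.

E6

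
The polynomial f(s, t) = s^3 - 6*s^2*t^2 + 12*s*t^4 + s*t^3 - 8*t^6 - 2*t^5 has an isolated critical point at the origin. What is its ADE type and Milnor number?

Type E_{7}, Milnor number mu = 7.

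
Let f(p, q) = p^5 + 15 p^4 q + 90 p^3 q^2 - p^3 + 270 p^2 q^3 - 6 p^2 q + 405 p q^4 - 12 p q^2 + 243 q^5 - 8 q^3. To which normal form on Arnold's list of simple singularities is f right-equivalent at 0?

The Hessian of f at 0 has rank 0. Corank 2; j^3 = -(p + 2*q)^3 is a perfect cube, so E-series; the 5-jet and mu = 8 give E_8.

E_{8}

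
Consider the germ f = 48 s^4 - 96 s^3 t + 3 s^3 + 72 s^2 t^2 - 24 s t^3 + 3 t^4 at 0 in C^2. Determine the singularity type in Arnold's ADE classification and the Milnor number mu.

Type E6, Milnor number mu = 6.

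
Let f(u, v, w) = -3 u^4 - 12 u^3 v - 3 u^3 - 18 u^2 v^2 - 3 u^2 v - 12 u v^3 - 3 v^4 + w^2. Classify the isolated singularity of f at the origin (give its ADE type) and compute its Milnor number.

The Hessian of f at 0 is [[0, 0, 0], [0, 0, 0], [0, 0, 2]] with rank 1, so corank 2. A Groebner basis of the Jacobian ideal J(f) in C{u,v,w} is {u*v^2, -u*v/4 + v^3, u^2 + u*v, w}; counting standard monomials gives mu = 5. Corank 2; j^3 = -3*u^2*(u + v) has shape L^2 M (L != M), so D-series; mu = 5 gives D_5.

Type D5, Milnor number mu = 5.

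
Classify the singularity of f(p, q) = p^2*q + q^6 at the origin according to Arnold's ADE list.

The Hessian of f at 0 is [[0, 0], [0, 0]] with rank 0, so corank 2. A Groebner basis of the Jacobian ideal J(f) in C{p,q} is {p^2/6 + q^5, p^3, p*q}; counting standard monomials gives mu = 7. Corank 2; j^3 = p^2*q has shape L^2 M (L != M), so D-series; mu = 7 gives D_7.

D7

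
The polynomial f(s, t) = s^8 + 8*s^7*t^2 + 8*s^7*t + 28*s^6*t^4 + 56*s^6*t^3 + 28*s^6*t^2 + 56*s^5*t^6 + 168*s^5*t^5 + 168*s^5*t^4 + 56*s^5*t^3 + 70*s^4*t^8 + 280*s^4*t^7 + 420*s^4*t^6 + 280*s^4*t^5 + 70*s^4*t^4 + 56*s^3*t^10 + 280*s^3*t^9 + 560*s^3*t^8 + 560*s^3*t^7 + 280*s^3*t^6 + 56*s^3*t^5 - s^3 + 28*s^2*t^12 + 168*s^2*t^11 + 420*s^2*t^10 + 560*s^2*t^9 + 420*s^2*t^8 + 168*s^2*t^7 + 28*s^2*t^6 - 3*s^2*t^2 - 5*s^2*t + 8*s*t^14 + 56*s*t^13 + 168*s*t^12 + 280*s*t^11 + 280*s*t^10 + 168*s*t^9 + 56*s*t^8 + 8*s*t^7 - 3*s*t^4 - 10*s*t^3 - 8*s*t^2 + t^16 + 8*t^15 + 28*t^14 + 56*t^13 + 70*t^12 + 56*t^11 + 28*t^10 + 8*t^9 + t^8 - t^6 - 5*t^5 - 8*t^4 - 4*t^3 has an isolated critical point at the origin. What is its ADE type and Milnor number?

Type D_{9}, Milnor number mu = 9.

The Hessian of f at 0 is [[0, 0], [0, 0]] with rank 0, so corank 2. A Groebner basis of the Jacobian ideal J(f) in C{s,t} is {s^4 + 24*s^3 + 112*s^2*t - 176*s^2 - 527*s*t - 79*t^3 - 350*t^2, s^3*t - 6*s^3 - 24*s^2*t + 32*s^2 + 767*s*t/8 + 127*t^3/8 + 255*t^2/4, -s^2 - 3*s*t + t^4 + t^3 - 2*t^2, s^2 + s*t^2 + 3*s*t + t^3 + 2*t^2}; counting standard monomials gives mu = 9. Corank 2; j^3 = -(s + t)*(s + 2*t)^2 has shape L^2 M (L != M), so D-series; mu = 9 gives D_9.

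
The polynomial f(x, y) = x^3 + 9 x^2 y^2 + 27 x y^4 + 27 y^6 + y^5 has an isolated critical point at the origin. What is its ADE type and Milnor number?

The Hessian of f at 0 has rank 0. Corank 2; j^3 = x^3 is a perfect cube, so E-series; the 5-jet and mu = 8 give E_8.

Type E_8, Milnor number mu = 8.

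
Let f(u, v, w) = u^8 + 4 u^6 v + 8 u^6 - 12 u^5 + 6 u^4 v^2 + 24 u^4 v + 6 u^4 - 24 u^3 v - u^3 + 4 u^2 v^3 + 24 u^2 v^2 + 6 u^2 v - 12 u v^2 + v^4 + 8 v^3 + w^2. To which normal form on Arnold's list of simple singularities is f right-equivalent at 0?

The Hessian of f at 0 is [[0, 0, 0], [0, 0, 0], [0, 0, 2]] with rank 1, so corank 2. A Groebner basis of the Jacobian ideal J(f) in C{u,v,w} is {u^3 - 3*u^2/4 + 3*u*v - 3*v^2, u^2*v - u^2/4 + u*v - v^2, -u^2/16 + u*v^2 + u*v/4 - v^2/4, v^3, w}; counting standard monomials gives mu = 6. Corank 2; j^3 = -(u - 2*v)^3 is a perfect cube, so E-series; the 4-jet and mu = 6 give E_6.

E_6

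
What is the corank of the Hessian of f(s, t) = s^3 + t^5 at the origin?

2

Hessian at 0 has rank 0.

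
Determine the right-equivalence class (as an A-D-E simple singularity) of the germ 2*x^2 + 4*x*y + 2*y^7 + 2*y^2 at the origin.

A_{6}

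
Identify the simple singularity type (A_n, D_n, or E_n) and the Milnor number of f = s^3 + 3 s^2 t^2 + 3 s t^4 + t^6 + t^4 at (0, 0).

Type E_6, Milnor number mu = 6.

The Hessian of f at 0 is [[0, 0], [0, 0]] with rank 0, so corank 2. A Groebner basis of the Jacobian ideal J(f) in C{s,t} is {s^3, s^2*t, s^2/2 + s*t^2, t^3}; counting standard monomials gives mu = 6. Corank 2; j^3 = s^3 is a perfect cube, so E-series; the 4-jet and mu = 6 give E_6.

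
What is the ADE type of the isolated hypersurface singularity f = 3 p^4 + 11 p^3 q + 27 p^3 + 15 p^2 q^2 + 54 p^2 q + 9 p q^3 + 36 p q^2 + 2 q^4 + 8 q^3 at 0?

The Hessian of f at 0 has rank 0. Corank 2; j^3 = (3*p + 2*q)^3 is a perfect cube, so E-series; the 4-jet and mu = 7 give E_7.

E_{7}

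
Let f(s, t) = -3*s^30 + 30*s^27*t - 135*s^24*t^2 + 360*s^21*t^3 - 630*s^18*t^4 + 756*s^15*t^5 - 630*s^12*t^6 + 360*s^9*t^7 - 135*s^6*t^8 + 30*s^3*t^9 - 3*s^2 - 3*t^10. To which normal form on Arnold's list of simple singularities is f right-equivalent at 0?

The Hessian of f at 0 has rank 1. Corank 1: A-series; mu = 9 gives A_9.

A_{9}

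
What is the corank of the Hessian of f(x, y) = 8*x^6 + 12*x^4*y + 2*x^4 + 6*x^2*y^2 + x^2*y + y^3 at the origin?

2

The Hessian at 0 is [[0, 0], [0, 0]] of rank 0; hence corank 2.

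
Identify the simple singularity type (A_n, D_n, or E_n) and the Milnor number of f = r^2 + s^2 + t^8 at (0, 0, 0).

Type A7, Milnor number mu = 7.

The Hessian of f at 0 is [[2, 0, 0], [0, 0, 0], [0, 0, 2]] with rank 2, so corank 1. A Groebner basis of the Jacobian ideal J(f) in C{s,t,r} is {t^7, s, r}; counting standard monomials gives mu = 7. Corank 1: A-series; mu = 7 gives A_7.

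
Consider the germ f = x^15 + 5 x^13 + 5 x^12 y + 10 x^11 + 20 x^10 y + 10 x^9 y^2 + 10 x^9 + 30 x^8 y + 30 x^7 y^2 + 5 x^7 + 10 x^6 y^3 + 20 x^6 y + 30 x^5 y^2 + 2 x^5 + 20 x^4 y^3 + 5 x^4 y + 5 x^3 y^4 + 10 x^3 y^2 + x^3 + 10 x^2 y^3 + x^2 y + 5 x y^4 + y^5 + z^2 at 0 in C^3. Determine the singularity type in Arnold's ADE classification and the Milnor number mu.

Type D_6, Milnor number mu = 6.

The Hessian of f at 0 has rank 1. Corank 2; j^3 = x^2*(x + y) has shape L^2 M (L != M), so D-series; mu = 6 gives D_6.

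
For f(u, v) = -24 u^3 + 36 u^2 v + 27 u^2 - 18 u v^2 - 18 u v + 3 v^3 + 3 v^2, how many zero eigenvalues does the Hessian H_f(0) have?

1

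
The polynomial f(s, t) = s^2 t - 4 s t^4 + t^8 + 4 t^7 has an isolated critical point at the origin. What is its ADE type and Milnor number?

Type D9, Milnor number mu = 9.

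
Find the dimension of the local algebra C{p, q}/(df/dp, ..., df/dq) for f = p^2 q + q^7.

The Hessian of f at 0 has rank 0. Corank 2; j^3 = p^2*q has shape L^2 M (L != M), so D-series; mu = 8 gives D_8.

8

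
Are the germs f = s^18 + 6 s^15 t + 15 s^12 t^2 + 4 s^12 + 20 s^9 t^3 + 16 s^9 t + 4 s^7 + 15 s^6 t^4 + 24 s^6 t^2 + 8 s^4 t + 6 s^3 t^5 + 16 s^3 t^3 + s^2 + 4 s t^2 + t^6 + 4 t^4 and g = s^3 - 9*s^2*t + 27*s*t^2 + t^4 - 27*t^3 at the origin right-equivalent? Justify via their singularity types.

No.

The Hessian of f at 0 has rank 1. Corank 1: A-series; mu = 5 gives A_5. The Hessian of g at 0 has rank 0. Corank 2; j^3 = (s - 3*t)^3 is a perfect cube, so E-series; the 4-jet and mu = 6 give E_6. f is A_5 but g is E_6, hence not right-equivalent.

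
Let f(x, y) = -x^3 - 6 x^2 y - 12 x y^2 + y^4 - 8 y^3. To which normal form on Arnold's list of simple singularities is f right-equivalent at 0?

The Hessian of f at 0 is [[0, 0], [0, 0]] with rank 0, so corank 2. A Groebner basis of the Jacobian ideal J(f) in C{x,y} is {y^3, x^2 + 4*x*y + 4*y^2}; counting standard monomials gives mu = 6. Corank 2; j^3 = -(x + 2*y)^3 is a perfect cube, so E-series; the 4-jet and mu = 6 give E_6.

E_6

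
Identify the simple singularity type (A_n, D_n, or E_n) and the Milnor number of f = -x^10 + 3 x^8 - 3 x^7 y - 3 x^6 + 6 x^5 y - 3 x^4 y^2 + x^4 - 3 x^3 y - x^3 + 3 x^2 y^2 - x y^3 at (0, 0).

Type E_7, Milnor number mu = 7.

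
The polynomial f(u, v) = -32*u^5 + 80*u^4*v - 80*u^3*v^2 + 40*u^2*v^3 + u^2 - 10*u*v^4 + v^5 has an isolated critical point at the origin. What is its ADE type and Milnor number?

Type A4, Milnor number mu = 4.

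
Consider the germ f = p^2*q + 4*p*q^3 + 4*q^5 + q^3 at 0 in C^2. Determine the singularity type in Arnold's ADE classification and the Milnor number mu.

Type D_4, Milnor number mu = 4.

The Hessian of f at 0 has rank 0. Corank 2; j^3 = q*(p^2 + q^2) splits into three distinct lines over C (the quadratic factor has nonzero discriminant), so D_4.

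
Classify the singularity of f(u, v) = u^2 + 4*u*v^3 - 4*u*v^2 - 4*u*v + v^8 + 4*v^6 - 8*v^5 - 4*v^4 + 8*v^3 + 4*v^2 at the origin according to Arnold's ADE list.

The Hessian of f at 0 is [[2, -4], [-4, 8]] with rank 1, so corank 1. A Groebner basis of the Jacobian ideal J(f) in C{u,v} is {u^3 + 10*u^2 - 40*u*v^2 - 48*u*v - 44*u + 144*v^2 + 88*v, u^2*v + 2*u^2 - 10*u*v^2 - 10*u*v - 10*u + 32*v^2 + 20*v, u/2 + v^3 - v^2 - v}; counting standard monomials gives mu = 7. Corank 1: A-series; mu = 7 gives A_7.

A7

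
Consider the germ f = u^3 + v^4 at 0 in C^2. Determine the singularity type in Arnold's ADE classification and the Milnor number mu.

Type E_{6}, Milnor number mu = 6.

The Hessian of f at 0 is [[0, 0], [0, 0]] with rank 0, so corank 2. A Groebner basis of the Jacobian ideal J(f) in C{u,v} is {v^3, u^2}; counting standard monomials gives mu = 6. Corank 2; j^3 = u^3 is a perfect cube, so E-series; the 4-jet and mu = 6 give E_6.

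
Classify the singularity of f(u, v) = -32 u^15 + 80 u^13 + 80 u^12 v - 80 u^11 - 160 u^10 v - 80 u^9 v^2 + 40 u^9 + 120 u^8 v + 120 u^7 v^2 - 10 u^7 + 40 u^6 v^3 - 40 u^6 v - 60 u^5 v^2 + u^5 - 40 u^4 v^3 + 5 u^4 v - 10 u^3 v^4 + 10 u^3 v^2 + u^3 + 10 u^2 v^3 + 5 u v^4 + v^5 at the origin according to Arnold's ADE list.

The Hessian of f at 0 has rank 0. Corank 2; j^3 = u^3 is a perfect cube, so E-series; the 5-jet and mu = 8 give E_8.

E_8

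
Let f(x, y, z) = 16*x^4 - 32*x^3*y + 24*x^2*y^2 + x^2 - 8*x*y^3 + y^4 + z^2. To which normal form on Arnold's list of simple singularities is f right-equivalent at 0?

A_3

The Hessian of f at 0 has rank 2. Corank 1: A-series; mu = 3 gives A_3.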